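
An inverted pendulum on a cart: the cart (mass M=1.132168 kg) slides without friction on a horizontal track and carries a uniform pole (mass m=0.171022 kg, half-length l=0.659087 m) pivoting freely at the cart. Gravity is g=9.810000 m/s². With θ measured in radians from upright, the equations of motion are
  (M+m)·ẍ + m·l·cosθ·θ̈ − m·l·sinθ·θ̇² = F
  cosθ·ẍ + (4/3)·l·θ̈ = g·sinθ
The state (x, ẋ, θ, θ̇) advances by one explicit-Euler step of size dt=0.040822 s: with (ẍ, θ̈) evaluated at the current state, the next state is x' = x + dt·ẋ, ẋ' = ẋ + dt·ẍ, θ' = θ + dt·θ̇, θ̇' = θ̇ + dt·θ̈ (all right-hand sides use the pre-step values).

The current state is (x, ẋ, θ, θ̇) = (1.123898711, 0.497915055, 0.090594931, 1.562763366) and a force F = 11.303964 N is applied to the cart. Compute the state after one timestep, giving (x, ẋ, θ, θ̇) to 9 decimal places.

sinθ=0.090471056, cosθ=0.995899085
temp = (F + m·l·θ̇²·sinθ)/(M+m) = (11.303964 + 0.024905246)/1.303190 = 8.693183071
θ̈ = (g·sinθ − cosθ·temp)/(l·(4/3 − m·cos²θ/(M+m))) = -9.798293895
ẍ = temp − m·l·θ̈·cosθ/(M+m) = 9.537203158
Euler: x'=1.123898711+0.040822·0.497915055=1.144224599, ẋ'=0.497915055+0.040822·9.537203158=0.887242762
       θ'=0.090594931+0.040822·1.562763366=0.154390057, θ̇'=1.562763366+0.040822·-9.798293895=1.162777413

(1.144224599, 0.887242762, 0.154390057, 1.162777413)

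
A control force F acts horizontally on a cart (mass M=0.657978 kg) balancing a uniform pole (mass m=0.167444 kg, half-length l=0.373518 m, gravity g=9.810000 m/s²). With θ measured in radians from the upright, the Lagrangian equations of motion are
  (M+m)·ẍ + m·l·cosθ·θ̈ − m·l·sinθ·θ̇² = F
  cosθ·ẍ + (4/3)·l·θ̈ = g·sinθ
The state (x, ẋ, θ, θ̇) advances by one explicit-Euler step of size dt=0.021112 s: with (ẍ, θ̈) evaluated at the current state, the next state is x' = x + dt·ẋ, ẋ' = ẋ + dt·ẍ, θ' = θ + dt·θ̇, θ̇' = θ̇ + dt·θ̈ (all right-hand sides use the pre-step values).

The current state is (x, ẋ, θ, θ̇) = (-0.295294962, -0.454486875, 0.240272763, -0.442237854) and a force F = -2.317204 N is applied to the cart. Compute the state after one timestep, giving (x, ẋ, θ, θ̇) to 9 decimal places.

(-0.304890089, -0.532103240, 0.230936237, -0.191904848)

sinθ=0.237967563, cosθ=0.971273102
temp = (F + m·l·θ̇²·sinθ)/(M+m) = (-2.317204 + 0.002910789)/0.825422 = -2.803769722
θ̈ = (g·sinθ − cosθ·temp)/(l·(4/3 − m·cos²θ/(M+m))) = 11.857379961
ẍ = temp − m·l·θ̈·cosθ/(M+m) = -3.676409858
Euler: x'=-0.295294962+0.021112·-0.454486875=-0.304890089, ẋ'=-0.454486875+0.021112·-3.676409858=-0.532103240
       θ'=0.240272763+0.021112·-0.442237854=0.230936237, θ̇'=-0.442237854+0.021112·11.857379961=-0.191904848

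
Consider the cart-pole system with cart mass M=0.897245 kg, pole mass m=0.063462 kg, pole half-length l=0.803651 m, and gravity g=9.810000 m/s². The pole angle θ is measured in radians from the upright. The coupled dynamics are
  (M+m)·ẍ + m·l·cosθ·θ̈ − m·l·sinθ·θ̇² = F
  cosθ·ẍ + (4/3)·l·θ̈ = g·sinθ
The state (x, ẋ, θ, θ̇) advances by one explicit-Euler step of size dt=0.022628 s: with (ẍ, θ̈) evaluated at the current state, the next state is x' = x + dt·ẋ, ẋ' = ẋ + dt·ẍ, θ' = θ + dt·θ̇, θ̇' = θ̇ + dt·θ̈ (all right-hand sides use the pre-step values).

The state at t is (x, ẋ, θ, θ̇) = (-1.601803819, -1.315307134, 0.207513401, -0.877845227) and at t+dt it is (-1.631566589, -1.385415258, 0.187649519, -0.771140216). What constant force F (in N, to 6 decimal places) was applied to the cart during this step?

ẍ = (ẋ'−ẋ)/dt = (-1.385415258−-1.315307134)/0.022628 = -3.098291
θ̈ = (θ̇'−θ̇)/dt = (-0.771140216−-0.877845227)/0.022628 = 4.715618
sinθ=0.206027, cosθ=0.978546
F = (M+m)·ẍ + m·l·cosθ·θ̈ − m·l·sinθ·θ̇² = -2.976550 + 0.235343 − 0.008097 = -2.749304

F = -2.749304 N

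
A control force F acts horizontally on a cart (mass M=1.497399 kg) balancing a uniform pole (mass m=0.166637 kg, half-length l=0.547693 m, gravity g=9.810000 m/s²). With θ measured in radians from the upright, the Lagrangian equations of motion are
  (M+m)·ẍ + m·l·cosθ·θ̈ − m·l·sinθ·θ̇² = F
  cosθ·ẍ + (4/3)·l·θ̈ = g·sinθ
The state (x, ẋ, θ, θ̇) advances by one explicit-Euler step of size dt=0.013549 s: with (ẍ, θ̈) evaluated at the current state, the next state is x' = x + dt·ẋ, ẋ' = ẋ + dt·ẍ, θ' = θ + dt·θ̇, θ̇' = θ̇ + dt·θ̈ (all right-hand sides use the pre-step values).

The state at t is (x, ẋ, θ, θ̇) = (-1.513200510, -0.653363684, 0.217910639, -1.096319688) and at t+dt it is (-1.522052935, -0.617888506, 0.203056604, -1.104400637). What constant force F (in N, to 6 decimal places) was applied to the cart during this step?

F = 4.280064 N

ẍ = (ẋ'−ẋ)/dt = (-0.617888506−-0.653363684)/0.013549 = 2.618288
θ̈ = (θ̇'−θ̇)/dt = (-1.104400637−-1.096319688)/0.013549 = -0.596424
sinθ=0.216190, cosθ=0.976351
F = (M+m)·ẍ + m·l·cosθ·θ̈ − m·l·sinθ·θ̇² = 4.356925 + -0.053146 − 0.023715 = 4.280064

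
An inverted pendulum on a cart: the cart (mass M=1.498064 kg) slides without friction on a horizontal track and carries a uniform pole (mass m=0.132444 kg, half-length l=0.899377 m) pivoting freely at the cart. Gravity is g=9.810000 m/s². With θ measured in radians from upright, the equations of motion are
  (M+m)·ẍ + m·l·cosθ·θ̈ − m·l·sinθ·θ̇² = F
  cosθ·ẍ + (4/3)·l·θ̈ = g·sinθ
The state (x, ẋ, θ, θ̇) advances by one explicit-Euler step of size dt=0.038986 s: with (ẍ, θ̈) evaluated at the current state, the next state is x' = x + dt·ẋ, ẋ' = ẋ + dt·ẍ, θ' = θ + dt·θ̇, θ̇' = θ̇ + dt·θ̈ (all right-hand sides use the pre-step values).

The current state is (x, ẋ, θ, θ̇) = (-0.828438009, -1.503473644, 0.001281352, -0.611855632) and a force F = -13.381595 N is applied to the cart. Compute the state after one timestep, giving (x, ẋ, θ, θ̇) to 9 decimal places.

(-0.887052432, -1.844219319, -0.022572452, -0.327295777)

sinθ=0.001281352, cosθ=0.999999179
temp = (F + m·l·θ̇²·sinθ)/(M+m) = (-13.381595 + 0.000057140)/1.630508 = -8.206974673
θ̈ = (g·sinθ − cosθ·temp)/(l·(4/3 − m·cos²θ/(M+m))) = 7.299026691
ẍ = temp − m·l·θ̈·cosθ/(M+m) = -8.740206087
Euler: x'=-0.828438009+0.038986·-1.503473644=-0.887052432, ẋ'=-1.503473644+0.038986·-8.740206087=-1.844219319
       θ'=0.001281352+0.038986·-0.611855632=-0.022572452, θ̇'=-0.611855632+0.038986·7.299026691=-0.327295777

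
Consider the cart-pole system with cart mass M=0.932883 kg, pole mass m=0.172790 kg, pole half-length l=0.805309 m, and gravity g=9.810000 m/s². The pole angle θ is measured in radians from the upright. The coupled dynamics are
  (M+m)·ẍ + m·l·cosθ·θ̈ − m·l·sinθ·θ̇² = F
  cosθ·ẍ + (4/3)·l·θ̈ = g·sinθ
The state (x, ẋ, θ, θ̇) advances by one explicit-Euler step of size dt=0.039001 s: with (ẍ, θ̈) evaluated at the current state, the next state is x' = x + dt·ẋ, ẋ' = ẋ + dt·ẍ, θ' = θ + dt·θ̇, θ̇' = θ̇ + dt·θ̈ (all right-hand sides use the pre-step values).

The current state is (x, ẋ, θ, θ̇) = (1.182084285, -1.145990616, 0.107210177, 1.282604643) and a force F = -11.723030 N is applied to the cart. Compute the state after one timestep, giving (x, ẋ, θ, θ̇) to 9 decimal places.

sinθ=0.107004916, cosθ=0.994258492
temp = (F + m·l·θ̇²·sinθ)/(M+m) = (-11.723030 + 0.024494608)/1.105673 = -10.580465826
θ̈ = (g·sinθ − cosθ·temp)/(l·(4/3 − m·cos²θ/(M+m))) = 12.186872288
ẍ = temp − m·l·θ̈·cosθ/(M+m) = -12.105382179
Euler: x'=1.182084285+0.039001·-1.145990616=1.137389505, ẋ'=-1.145990616+0.039001·-12.105382179=-1.618112626
       θ'=0.107210177+0.039001·1.282604643=0.157233041, θ̇'=1.282604643+0.039001·12.186872288=1.757904849

(1.137389505, -1.618112626, 0.157233041, 1.757904849)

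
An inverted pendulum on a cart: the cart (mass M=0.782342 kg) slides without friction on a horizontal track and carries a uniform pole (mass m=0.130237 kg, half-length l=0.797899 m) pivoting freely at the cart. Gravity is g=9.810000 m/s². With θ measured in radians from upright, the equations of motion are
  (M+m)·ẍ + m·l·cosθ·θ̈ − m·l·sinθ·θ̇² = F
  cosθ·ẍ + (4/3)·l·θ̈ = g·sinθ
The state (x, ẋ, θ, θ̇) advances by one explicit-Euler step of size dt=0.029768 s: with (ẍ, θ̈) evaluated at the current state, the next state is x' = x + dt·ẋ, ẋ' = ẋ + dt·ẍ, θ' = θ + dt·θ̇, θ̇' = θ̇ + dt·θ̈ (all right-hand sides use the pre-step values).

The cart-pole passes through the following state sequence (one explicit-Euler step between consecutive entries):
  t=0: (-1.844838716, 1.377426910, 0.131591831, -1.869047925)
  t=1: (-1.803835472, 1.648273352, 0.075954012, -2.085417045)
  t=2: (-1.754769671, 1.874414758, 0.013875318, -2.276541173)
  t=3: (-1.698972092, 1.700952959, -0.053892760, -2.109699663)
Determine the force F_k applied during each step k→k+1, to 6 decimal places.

step 0→1:
  ẍ = (ẋ'−ẋ)/dt = (1.648273352−1.377426910)/0.029768 = 9.098577
  θ̈ = (θ̇'−θ̇)/dt = (-2.085417045−-1.869047925)/0.029768 = -7.268514
  sinθ=0.131212, cosθ=0.991354
  F = (M+m)·ẍ + m·l·cosθ·θ̈ − m·l·sinθ·θ̇² = 8.303170 + -0.748784 − 0.047632 = 7.506754
step 1→2:
  ẍ = (ẋ'−ẋ)/dt = (1.874414758−1.648273352)/0.029768 = 7.596795
  θ̈ = (θ̇'−θ̇)/dt = (-2.276541173−-2.085417045)/0.029768 = -6.420456
  sinθ=0.075881, cosθ=0.997117
  F = (M+m)·ẍ + m·l·cosθ·θ̈ − m·l·sinθ·θ̇² = 6.932676 + -0.665264 − 0.034293 = 6.233119
step 2→3:
  ẍ = (ẋ'−ẋ)/dt = (1.700952959−1.874414758)/0.029768 = -5.827123
  θ̈ = (θ̇'−θ̇)/dt = (-2.109699663−-2.276541173)/0.029768 = 5.604727
  sinθ=0.013875, cosθ=0.999904
  F = (M+m)·ẍ + m·l·cosθ·θ̈ − m·l·sinθ·θ̇² = -5.317710 + 0.582365 − 0.007472 = -4.742818

F_0 = 7.506754 N
F_1 = 6.233119 N
F_2 = -4.742818 N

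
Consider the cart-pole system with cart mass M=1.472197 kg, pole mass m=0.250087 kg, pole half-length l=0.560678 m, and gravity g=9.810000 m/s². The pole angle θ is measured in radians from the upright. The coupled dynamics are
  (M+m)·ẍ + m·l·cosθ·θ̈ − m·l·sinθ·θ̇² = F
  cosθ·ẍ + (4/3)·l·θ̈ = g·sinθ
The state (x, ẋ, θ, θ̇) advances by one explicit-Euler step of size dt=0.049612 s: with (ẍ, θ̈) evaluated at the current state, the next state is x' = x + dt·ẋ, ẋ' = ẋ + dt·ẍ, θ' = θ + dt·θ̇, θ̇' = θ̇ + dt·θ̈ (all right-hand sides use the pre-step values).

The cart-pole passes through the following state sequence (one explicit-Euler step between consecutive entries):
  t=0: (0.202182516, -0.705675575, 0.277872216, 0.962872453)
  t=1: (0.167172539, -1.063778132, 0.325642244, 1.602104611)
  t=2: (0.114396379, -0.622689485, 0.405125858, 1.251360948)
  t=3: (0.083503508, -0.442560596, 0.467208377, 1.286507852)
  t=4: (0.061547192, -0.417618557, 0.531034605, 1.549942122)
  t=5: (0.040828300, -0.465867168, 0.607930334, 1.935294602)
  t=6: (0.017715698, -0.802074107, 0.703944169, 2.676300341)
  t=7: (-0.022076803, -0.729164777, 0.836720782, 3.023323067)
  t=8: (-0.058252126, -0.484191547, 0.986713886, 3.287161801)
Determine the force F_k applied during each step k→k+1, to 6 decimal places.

step 0→1:
  ẍ = (ẋ'−ẋ)/dt = (-1.063778132−-0.705675575)/0.049612 = -7.218063
  θ̈ = (θ̇'−θ̇)/dt = (1.602104611−0.962872453)/0.049612 = 12.884628
  sinθ=0.274310, cosθ=0.961641
  F = (M+m)·ẍ + m·l·cosθ·θ̈ − m·l·sinθ·θ̇² = -12.431555 + 1.737359 − 0.035660 = -10.729856
step 1→2:
  ẍ = (ẋ'−ẋ)/dt = (-0.622689485−-1.063778132)/0.049612 = 8.890765
  θ̈ = (θ̇'−θ̇)/dt = (1.251360948−1.602104611)/0.049612 = -7.069734
  sinθ=0.319917, cosθ=0.947445
  F = (M+m)·ẍ + m·l·cosθ·θ̈ − m·l·sinθ·θ̇² = 15.312423 + -0.939208 − 0.115139 = 14.258075
step 2→3:
  ẍ = (ẋ'−ẋ)/dt = (-0.442560596−-0.622689485)/0.049612 = 3.630752
  θ̈ = (θ̇'−θ̇)/dt = (1.286507852−1.251360948)/0.049612 = 0.708436
  sinθ=0.394134, cosθ=0.919053
  F = (M+m)·ẍ + m·l·cosθ·θ̈ − m·l·sinθ·θ̇² = 6.253187 + 0.091295 − 0.086539 = 6.257942
step 3→4:
  ẍ = (ẋ'−ẋ)/dt = (-0.417618557−-0.442560596)/0.049612 = 0.502742
  θ̈ = (θ̇'−θ̇)/dt = (1.549942122−1.286507852)/0.049612 = 5.309890
  sinθ=0.450396, cosθ=0.892829
  F = (M+m)·ẍ + m·l·cosθ·θ̈ − m·l·sinθ·θ̇² = 0.865865 + 0.664750 − 0.104526 = 1.426089
step 4→5:
  ẍ = (ẋ'−ẋ)/dt = (-0.465867168−-0.417618557)/0.049612 = -0.972519
  θ̈ = (θ̇'−θ̇)/dt = (1.935294602−1.549942122)/0.049612 = 7.767324
  sinθ=0.506426, cosθ=0.862284
  F = (M+m)·ẍ + m·l·cosθ·θ̈ − m·l·sinθ·θ̇² = -1.674954 + 0.939131 − 0.170589 = -0.906412
step 5→6:
  ẍ = (ẋ'−ẋ)/dt = (-0.802074107−-0.465867168)/0.049612 = -6.776726
  θ̈ = (θ̇'−θ̇)/dt = (2.676300341−1.935294602)/0.049612 = 14.936018
  sinθ=0.571170, cosθ=0.820832
  F = (M+m)·ẍ + m·l·cosθ·θ̈ − m·l·sinθ·θ̇² = -11.671447 + 1.719071 − 0.299960 = -10.252337
step 6→7:
  ẍ = (ẋ'−ẋ)/dt = (-0.729164777−-0.802074107)/0.049612 = 1.469591
  θ̈ = (θ̇'−θ̇)/dt = (3.023323067−2.676300341)/0.049612 = 6.994734
  sinθ=0.647229, cosθ=0.762295
  F = (M+m)·ẍ + m·l·cosθ·θ̈ − m·l·sinθ·θ̇² = 2.531052 + 0.747651 − 0.650029 = 2.628675
step 7→8:
  ẍ = (ẋ'−ẋ)/dt = (-0.484191547−-0.729164777)/0.049612 = 4.937782
  θ̈ = (θ̇'−θ̇)/dt = (3.287161801−3.023323067)/0.049612 = 5.318043
  sinθ=0.742450, cosθ=0.669901
  F = (M+m)·ẍ + m·l·cosθ·θ̈ − m·l·sinθ·θ̇² = 8.504263 + 0.499536 − 0.951571 = 8.052228

F_0 = -10.729856 N
F_1 = 14.258075 N
F_2 = 6.257942 N
F_3 = 1.426089 N
F_4 = -0.906412 N
F_5 = -10.252337 N
F_6 = 2.628675 N
F_7 = 8.052228 N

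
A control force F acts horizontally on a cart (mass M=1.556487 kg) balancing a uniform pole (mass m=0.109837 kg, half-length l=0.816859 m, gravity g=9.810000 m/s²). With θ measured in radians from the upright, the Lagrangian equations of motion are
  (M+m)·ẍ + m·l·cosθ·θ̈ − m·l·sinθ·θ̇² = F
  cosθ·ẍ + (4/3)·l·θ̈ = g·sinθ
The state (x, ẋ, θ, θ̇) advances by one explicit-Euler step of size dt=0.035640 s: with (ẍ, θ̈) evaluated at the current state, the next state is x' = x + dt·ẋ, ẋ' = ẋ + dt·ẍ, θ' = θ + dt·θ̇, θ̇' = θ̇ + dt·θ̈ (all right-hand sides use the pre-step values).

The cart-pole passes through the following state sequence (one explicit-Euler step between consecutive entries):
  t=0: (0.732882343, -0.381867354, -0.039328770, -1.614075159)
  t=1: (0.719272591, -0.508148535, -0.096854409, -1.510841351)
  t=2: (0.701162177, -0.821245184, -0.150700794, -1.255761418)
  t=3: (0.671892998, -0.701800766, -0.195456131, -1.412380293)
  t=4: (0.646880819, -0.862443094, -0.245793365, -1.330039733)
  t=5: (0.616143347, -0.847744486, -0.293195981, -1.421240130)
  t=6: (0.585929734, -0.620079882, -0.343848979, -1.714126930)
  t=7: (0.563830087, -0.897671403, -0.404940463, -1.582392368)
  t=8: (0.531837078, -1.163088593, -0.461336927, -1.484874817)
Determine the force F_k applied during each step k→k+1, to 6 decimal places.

step 0→1:
  ẍ = (ẋ'−ẋ)/dt = (-0.508148535−-0.381867354)/0.035640 = -3.543243
  θ̈ = (θ̇'−θ̇)/dt = (-1.510841351−-1.614075159)/0.035640 = 2.896571
  sinθ=-0.039319, cosθ=0.999227
  F = (M+m)·ẍ + m·l·cosθ·θ̈ − m·l·sinθ·θ̇² = -5.904191 + 0.259683 − -0.009191 = -5.635317
step 1→2:
  ẍ = (ẋ'−ẋ)/dt = (-0.821245184−-0.508148535)/0.035640 = -8.784979
  θ̈ = (θ̇'−θ̇)/dt = (-1.255761418−-1.510841351)/0.035640 = 7.157125
  sinθ=-0.096703, cosθ=0.995313
  F = (M+m)·ẍ + m·l·cosθ·θ̈ − m·l·sinθ·θ̇² = -14.638621 + 0.639137 − -0.019805 = -13.979679
step 2→3:
  ẍ = (ẋ'−ẋ)/dt = (-0.701800766−-0.821245184)/0.035640 = 3.351415
  θ̈ = (θ̇'−θ̇)/dt = (-1.412380293−-1.255761418)/0.035640 = -4.394469
  sinθ=-0.150131, cosθ=0.988666
  F = (M+m)·ẍ + m·l·cosθ·θ̈ − m·l·sinθ·θ̇² = 5.584543 + -0.389809 − -0.021241 = 5.215975
step 3→4:
  ẍ = (ẋ'−ẋ)/dt = (-0.862443094−-0.701800766)/0.035640 = -4.507361
  θ̈ = (θ̇'−θ̇)/dt = (-1.330039733−-1.412380293)/0.035640 = 2.310341
  sinθ=-0.194214, cosθ=0.980959
  F = (M+m)·ẍ + m·l·cosθ·θ̈ − m·l·sinθ·θ̇² = -7.510723 + 0.203340 − -0.034760 = -7.272623
step 4→5:
  ẍ = (ẋ'−ẋ)/dt = (-0.847744486−-0.862443094)/0.035640 = 0.412419
  θ̈ = (θ̇'−θ̇)/dt = (-1.421240130−-1.330039733)/0.035640 = -2.558934
  sinθ=-0.243326, cosθ=0.969945
  F = (M+m)·ẍ + m·l·cosθ·θ̈ − m·l·sinθ·θ̇² = 0.687223 + -0.222691 − -0.038620 = 0.503153
step 5→6:
  ẍ = (ẋ'−ẋ)/dt = (-0.620079882−-0.847744486)/0.035640 = 6.387896
  θ̈ = (θ̇'−θ̇)/dt = (-1.714126930−-1.421240130)/0.035640 = -8.217924
  sinθ=-0.289013, cosθ=0.957325
  F = (M+m)·ẍ + m·l·cosθ·θ̈ − m·l·sinθ·θ̇² = 10.644304 + -0.705858 − -0.052378 = 9.990824
step 6→7:
  ẍ = (ẋ'−ẋ)/dt = (-0.897671403−-0.620079882)/0.035640 = -7.788763
  θ̈ = (θ̇'−θ̇)/dt = (-1.582392368−-1.714126930)/0.035640 = 3.696256
  sinθ=-0.337113, cosθ=0.941464
  F = (M+m)·ẍ + m·l·cosθ·θ̈ − m·l·sinθ·θ̇² = -12.978603 + 0.312221 − -0.088870 = -12.577512
step 7→8:
  ẍ = (ẋ'−ẋ)/dt = (-1.163088593−-0.897671403)/0.035640 = -7.447171
  θ̈ = (θ̇'−θ̇)/dt = (-1.484874817−-1.582392368)/0.035640 = 2.736183
  sinθ=-0.393964, cosθ=0.919126
  F = (M+m)·ẍ + m·l·cosθ·θ̈ − m·l·sinθ·θ̇² = -12.409400 + 0.225640 − -0.088508 = -12.095253

F_0 = -5.635317 N
F_1 = -13.979679 N
F_2 = 5.215975 N
F_3 = -7.272623 N
F_4 = 0.503153 N
F_5 = 9.990824 N
F_6 = -12.577512 N
F_7 = -12.095253 N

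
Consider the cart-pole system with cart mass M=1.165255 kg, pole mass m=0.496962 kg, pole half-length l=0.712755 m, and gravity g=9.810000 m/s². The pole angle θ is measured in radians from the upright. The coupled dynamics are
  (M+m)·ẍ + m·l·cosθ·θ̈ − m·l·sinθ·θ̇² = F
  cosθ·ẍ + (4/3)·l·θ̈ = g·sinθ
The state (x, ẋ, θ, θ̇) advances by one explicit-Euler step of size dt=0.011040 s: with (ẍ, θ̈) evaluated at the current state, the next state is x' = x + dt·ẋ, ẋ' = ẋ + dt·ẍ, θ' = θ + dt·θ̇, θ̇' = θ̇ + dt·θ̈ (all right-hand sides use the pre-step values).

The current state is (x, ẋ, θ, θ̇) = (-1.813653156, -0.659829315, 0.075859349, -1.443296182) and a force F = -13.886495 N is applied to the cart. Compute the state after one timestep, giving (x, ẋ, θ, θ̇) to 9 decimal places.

sinθ=0.075786613, cosθ=0.997124059
temp = (F + m·l·θ̇²·sinθ)/(M+m) = (-13.886495 + 0.055919963)/1.662217 = -8.320559251
θ̈ = (g·sinθ − cosθ·temp)/(l·(4/3 − m·cos²θ/(M+m))) = 12.241694731
ẍ = temp − m·l·θ̈·cosθ/(M+m) = -10.921715709
Euler: x'=-1.813653156+0.011040·-0.659829315=-1.820937672, ẋ'=-0.659829315+0.011040·-10.921715709=-0.780405056
       θ'=0.075859349+0.011040·-1.443296182=0.059925359, θ̇'=-1.443296182+0.011040·12.241694731=-1.308147872

(-1.820937672, -0.780405056, 0.059925359, -1.308147872)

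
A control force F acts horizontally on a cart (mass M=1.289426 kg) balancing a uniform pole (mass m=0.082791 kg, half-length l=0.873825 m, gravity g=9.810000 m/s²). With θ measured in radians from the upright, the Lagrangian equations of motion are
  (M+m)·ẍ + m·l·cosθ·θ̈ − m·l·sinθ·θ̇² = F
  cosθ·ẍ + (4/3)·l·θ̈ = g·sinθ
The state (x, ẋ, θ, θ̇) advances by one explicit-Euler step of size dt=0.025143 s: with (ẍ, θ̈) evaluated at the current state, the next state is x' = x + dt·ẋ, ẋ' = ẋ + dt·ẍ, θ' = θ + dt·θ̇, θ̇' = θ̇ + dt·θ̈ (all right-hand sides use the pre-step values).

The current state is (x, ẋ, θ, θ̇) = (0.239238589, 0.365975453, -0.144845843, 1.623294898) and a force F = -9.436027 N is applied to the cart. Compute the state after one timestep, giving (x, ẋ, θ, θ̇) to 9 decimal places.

(0.248440310, 0.186204785, -0.104031339, 1.745418577)

sinθ=-0.144339889, cosθ=0.989528169
temp = (F + m·l·θ̇²·sinθ)/(M+m) = (-9.436027 + -0.027516222)/1.372217 = -6.896535477
θ̈ = (g·sinθ − cosθ·temp)/(l·(4/3 − m·cos²θ/(M+m))) = 4.857164171
ẍ = temp − m·l·θ̈·cosθ/(M+m) = -7.149929136
Euler: x'=0.239238589+0.025143·0.365975453=0.248440310, ẋ'=0.365975453+0.025143·-7.149929136=0.186204785
       θ'=-0.144845843+0.025143·1.623294898=-0.104031339, θ̇'=1.623294898+0.025143·4.857164171=1.745418577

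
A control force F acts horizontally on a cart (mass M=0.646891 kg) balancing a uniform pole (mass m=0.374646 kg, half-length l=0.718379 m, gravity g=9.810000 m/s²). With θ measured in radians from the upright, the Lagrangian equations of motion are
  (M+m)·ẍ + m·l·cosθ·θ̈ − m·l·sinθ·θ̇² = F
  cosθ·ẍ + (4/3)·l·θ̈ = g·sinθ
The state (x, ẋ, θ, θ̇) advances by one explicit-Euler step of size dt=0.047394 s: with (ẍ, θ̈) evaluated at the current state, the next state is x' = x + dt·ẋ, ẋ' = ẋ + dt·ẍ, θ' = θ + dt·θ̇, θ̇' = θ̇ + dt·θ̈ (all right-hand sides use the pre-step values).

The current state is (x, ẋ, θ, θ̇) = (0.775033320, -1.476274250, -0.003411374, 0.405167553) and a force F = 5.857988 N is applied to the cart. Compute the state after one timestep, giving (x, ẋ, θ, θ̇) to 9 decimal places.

(0.705066778, -1.100783290, 0.015791137, 0.011494952)

sinθ=-0.003411367, cosθ=0.999994181
temp = (F + m·l·θ̇²·sinθ)/(M+m) = (5.857988 + -0.000150721)/1.021537 = 5.734336866
θ̈ = (g·sinθ − cosθ·temp)/(l·(4/3 − m·cos²θ/(M+m))) = -8.306380585
ẍ = temp − m·l·θ̈·cosθ/(M+m) = 7.922753091
Euler: x'=0.775033320+0.047394·-1.476274250=0.705066778, ẋ'=-1.476274250+0.047394·7.922753091=-1.100783290
       θ'=-0.003411374+0.047394·0.405167553=0.015791137, θ̇'=0.405167553+0.047394·-8.306380585=0.011494952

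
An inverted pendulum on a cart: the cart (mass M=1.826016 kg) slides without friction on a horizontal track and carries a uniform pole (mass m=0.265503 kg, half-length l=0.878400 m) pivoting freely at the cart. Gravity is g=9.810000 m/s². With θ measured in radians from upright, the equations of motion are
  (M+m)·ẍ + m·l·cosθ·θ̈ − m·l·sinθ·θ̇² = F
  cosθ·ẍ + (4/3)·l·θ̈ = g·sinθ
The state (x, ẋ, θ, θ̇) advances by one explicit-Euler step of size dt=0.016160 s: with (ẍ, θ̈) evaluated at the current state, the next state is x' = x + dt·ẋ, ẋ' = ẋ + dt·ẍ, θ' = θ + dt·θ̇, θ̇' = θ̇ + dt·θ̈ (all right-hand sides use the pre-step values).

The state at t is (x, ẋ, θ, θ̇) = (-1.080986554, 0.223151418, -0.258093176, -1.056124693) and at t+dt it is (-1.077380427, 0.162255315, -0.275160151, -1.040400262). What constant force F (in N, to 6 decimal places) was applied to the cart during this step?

ẍ = (ẋ'−ẋ)/dt = (0.162255315−0.223151418)/0.016160 = -3.768323
θ̈ = (θ̇'−θ̇)/dt = (-1.040400262−-1.056124693)/0.016160 = 0.973046
sinθ=-0.255237, cosθ=0.966878
F = (M+m)·ẍ + m·l·cosθ·θ̈ − m·l·sinθ·θ̇² = -7.881520 + 0.219415 − -0.066395 = -7.595709

F = -7.595709 N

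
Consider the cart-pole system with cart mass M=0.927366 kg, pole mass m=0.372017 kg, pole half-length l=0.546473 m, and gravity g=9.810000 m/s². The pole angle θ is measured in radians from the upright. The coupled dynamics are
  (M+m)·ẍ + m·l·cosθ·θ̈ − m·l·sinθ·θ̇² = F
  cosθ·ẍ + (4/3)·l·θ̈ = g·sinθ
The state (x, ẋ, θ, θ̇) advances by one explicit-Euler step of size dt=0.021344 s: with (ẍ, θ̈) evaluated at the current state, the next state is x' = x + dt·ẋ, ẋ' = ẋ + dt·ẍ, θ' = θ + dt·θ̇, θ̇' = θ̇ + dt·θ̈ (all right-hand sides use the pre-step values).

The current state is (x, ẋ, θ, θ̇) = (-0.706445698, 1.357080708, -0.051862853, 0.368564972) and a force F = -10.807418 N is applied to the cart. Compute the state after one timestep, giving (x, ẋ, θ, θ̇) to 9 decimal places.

(-0.677480167, 1.134110220, -0.043996202, 0.659269550)

sinθ=-0.051839606, cosθ=0.998655424
temp = (F + m·l·θ̇²·sinθ)/(M+m) = (-10.807418 + -0.001431599)/1.299383 = -8.318447755
θ̈ = (g·sinθ − cosθ·temp)/(l·(4/3 − m·cos²θ/(M+m))) = 13.619967098
ẍ = temp − m·l·θ̈·cosθ/(M+m) = -10.446518387
Euler: x'=-0.706445698+0.021344·1.357080708=-0.677480167, ẋ'=1.357080708+0.021344·-10.446518387=1.134110220
       θ'=-0.051862853+0.021344·0.368564972=-0.043996202, θ̇'=0.368564972+0.021344·13.619967098=0.659269550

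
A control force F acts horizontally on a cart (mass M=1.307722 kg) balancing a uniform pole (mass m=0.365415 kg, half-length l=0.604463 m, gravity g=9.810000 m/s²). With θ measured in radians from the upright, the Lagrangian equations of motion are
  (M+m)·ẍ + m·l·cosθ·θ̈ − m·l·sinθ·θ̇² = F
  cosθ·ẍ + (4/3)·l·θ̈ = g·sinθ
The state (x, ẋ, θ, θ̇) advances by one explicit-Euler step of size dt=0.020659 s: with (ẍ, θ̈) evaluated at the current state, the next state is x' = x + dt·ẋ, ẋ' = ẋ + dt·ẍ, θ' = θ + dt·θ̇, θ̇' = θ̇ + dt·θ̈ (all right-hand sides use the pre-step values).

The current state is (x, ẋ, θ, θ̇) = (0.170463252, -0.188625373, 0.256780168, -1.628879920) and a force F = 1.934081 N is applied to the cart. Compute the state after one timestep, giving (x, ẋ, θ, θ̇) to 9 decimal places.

sinθ=0.253967611, cosθ=0.967212723
temp = (F + m·l·θ̇²·sinθ)/(M+m) = (1.934081 + 0.148837568)/1.673137 = 1.244918120
θ̈ = (g·sinθ − cosθ·temp)/(l·(4/3 − m·cos²θ/(M+m))) = 1.886323160
ẍ = temp − m·l·θ̈·cosθ/(M+m) = 1.004059226
Euler: x'=0.170463252+0.020659·-0.188625373=0.166566440, ẋ'=-0.188625373+0.020659·1.004059226=-0.167882513
       θ'=0.256780168+0.020659·-1.628879920=0.223129138, θ̇'=-1.628879920+0.020659·1.886323160=-1.589910370

(0.166566440, -0.167882513, 0.223129138, -1.589910370)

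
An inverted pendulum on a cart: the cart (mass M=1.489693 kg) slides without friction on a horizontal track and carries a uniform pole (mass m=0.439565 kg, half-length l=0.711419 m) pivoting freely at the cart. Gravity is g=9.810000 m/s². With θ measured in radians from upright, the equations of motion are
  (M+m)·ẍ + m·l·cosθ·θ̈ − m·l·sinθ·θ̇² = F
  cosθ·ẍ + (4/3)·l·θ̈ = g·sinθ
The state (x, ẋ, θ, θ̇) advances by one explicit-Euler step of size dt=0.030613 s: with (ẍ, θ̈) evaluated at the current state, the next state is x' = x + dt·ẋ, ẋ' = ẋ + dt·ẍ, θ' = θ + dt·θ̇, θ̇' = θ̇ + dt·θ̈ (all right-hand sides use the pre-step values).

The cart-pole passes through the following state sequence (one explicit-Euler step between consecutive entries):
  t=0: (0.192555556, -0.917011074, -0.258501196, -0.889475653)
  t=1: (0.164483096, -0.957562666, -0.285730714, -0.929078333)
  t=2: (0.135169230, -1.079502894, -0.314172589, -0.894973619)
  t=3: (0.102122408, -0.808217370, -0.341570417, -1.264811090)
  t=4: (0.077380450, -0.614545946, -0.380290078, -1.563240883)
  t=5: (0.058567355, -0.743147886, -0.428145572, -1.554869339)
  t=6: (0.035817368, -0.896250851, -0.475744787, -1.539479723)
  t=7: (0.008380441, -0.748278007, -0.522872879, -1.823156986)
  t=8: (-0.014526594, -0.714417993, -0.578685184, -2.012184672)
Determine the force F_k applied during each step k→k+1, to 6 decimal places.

step 0→1:
  ẍ = (ẋ'−ẋ)/dt = (-0.957562666−-0.917011074)/0.030613 = -1.324653
  θ̈ = (θ̇'−θ̇)/dt = (-0.929078333−-0.889475653)/0.030613 = -1.293656
  sinθ=-0.255632, cosθ=0.966774
  F = (M+m)·ẍ + m·l·cosθ·θ̈ − m·l·sinθ·θ̇² = -2.555597 + -0.391104 − -0.063246 = -2.883455
step 1→2:
  ẍ = (ẋ'−ẋ)/dt = (-1.079502894−-0.957562666)/0.030613 = -3.983283
  θ̈ = (θ̇'−θ̇)/dt = (-0.894973619−-0.929078333)/0.030613 = 1.114060
  sinθ=-0.281859, cosθ=0.959456
  F = (M+m)·ẍ + m·l·cosθ·θ̈ − m·l·sinθ·θ̇² = -7.684780 + 0.334258 − -0.076082 = -7.274439
step 2→3:
  ẍ = (ẋ'−ẋ)/dt = (-0.808217370−-1.079502894)/0.030613 = 8.861775
  θ̈ = (θ̇'−θ̇)/dt = (-1.264811090−-0.894973619)/0.030613 = -12.081059
  sinθ=-0.309030, cosθ=0.951052
  F = (M+m)·ẍ + m·l·cosθ·θ̈ − m·l·sinθ·θ̇² = 17.096651 + -3.593007 − -0.077405 = 13.581049
step 3→4:
  ẍ = (ẋ'−ẋ)/dt = (-0.614545946−-0.808217370)/0.030613 = 6.326444
  θ̈ = (θ̇'−θ̇)/dt = (-1.563240883−-1.264811090)/0.030613 = -9.748466
  sinθ=-0.334967, cosθ=0.942230
  F = (M+m)·ẍ + m·l·cosθ·θ̈ − m·l·sinθ·θ̇² = 12.205342 + -2.872379 − -0.167572 = 9.500536
step 4→5:
  ẍ = (ẋ'−ẋ)/dt = (-0.743147886−-0.614545946)/0.030613 = -4.200893
  θ̈ = (θ̇'−θ̇)/dt = (-1.554869339−-1.563240883)/0.030613 = 0.273464
  sinθ=-0.371190, cosθ=0.928557
  F = (M+m)·ẍ + m·l·cosθ·θ̈ − m·l·sinθ·θ̇² = -8.104607 + 0.079407 − -0.283659 = -7.741541
step 5→6:
  ẍ = (ẋ'−ẋ)/dt = (-0.896250851−-0.743147886)/0.030613 = -5.001240
  θ̈ = (θ̇'−θ̇)/dt = (-1.539479723−-1.554869339)/0.030613 = 0.502715
  sinθ=-0.415184, cosθ=0.909737
  F = (M+m)·ẍ + m·l·cosθ·θ̈ − m·l·sinθ·θ̇² = -9.648683 + 0.143017 − -0.313890 = -9.191776
step 6→7:
  ẍ = (ẋ'−ẋ)/dt = (-0.748278007−-0.896250851)/0.030613 = 4.833660
  θ̈ = (θ̇'−θ̇)/dt = (-1.823156986−-1.539479723)/0.030613 = -9.266562
  sinθ=-0.458001, cosθ=0.888952
  F = (M+m)·ẍ + m·l·cosθ·θ̈ − m·l·sinθ·θ̇² = 9.325378 + -2.575998 − -0.339440 = 7.088820
step 7→8:
  ẍ = (ẋ'−ẋ)/dt = (-0.714417993−-0.748278007)/0.030613 = 1.106067
  θ̈ = (θ̇'−θ̇)/dt = (-2.012184672−-1.823156986)/0.030613 = -6.174752
  sinθ=-0.499371, cosθ=0.866388
  F = (M+m)·ẍ + m·l·cosθ·θ̈ − m·l·sinθ·θ̇² = 2.133888 + -1.672941 − -0.519063 = 0.980010

F_0 = -2.883455 N
F_1 = -7.274439 N
F_2 = 13.581049 N
F_3 = 9.500536 N
F_4 = -7.741541 N
F_5 = -9.191776 N
F_6 = 7.088820 N
F_7 = 0.980010 N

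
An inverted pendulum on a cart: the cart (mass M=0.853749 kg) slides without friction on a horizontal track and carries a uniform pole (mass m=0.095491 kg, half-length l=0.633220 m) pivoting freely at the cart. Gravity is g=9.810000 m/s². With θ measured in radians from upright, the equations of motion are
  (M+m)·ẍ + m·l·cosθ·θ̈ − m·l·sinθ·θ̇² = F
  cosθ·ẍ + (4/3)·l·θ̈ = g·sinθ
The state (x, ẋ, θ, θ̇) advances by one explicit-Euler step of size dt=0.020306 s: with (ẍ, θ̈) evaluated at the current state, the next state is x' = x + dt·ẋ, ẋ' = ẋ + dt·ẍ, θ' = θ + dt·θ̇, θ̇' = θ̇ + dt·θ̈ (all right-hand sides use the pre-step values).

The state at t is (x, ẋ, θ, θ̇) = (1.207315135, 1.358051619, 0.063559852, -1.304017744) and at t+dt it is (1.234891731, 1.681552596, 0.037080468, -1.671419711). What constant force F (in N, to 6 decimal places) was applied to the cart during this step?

F = 14.024263 N

ẍ = (ẋ'−ẋ)/dt = (1.681552596−1.358051619)/0.020306 = 15.931300
θ̈ = (θ̇'−θ̇)/dt = (-1.671419711−-1.304017744)/0.020306 = -18.093271
sinθ=0.063517, cosθ=0.997981
F = (M+m)·ẍ + m·l·cosθ·θ̈ − m·l·sinθ·θ̇² = 15.122627 + -1.091833 − 0.006531 = 14.024263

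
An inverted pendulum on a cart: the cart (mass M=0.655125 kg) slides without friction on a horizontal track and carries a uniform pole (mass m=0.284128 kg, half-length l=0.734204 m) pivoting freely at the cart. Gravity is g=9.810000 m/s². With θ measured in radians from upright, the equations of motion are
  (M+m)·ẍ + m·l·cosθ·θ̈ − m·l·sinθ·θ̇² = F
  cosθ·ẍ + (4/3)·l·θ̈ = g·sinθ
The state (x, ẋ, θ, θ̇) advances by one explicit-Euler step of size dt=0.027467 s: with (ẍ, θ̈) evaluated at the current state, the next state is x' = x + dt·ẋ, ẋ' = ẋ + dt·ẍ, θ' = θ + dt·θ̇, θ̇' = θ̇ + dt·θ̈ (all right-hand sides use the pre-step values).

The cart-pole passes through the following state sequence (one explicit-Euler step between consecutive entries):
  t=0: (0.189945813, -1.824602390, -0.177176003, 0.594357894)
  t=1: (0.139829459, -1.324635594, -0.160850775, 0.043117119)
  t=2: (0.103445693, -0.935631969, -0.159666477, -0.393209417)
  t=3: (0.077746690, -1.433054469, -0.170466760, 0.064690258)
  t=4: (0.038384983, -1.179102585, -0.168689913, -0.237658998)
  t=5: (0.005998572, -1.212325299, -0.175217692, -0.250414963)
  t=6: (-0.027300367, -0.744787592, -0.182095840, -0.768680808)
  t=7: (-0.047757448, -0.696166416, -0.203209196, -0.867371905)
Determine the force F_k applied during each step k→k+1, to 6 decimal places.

step 0→1:
  ẍ = (ẋ'−ẋ)/dt = (-1.324635594−-1.824602390)/0.027467 = 18.202454
  θ̈ = (θ̇'−θ̇)/dt = (0.043117119−0.594357894)/0.027467 = -20.069202
  sinθ=-0.176250, cosθ=0.984345
  F = (M+m)·ẍ + m·l·cosθ·θ̈ − m·l·sinθ·θ̇² = 17.096709 + -4.121055 − -0.012988 = 12.988643
step 1→2:
  ẍ = (ẋ'−ẋ)/dt = (-0.935631969−-1.324635594)/0.027467 = 14.162581
  θ̈ = (θ̇'−θ̇)/dt = (-0.393209417−0.043117119)/0.027467 = -15.885482
  sinθ=-0.160158, cosθ=0.987091
  F = (M+m)·ẍ + m·l·cosθ·θ̈ − m·l·sinθ·θ̇² = 13.302247 + -3.271060 − -0.000062 = 10.031249
step 2→3:
  ẍ = (ẋ'−ẋ)/dt = (-1.433054469−-0.935631969)/0.027467 = -18.109823
  θ̈ = (θ̇'−θ̇)/dt = (0.064690258−-0.393209417)/0.027467 = 16.670902
  sinθ=-0.158989, cosθ=0.987280
  F = (M+m)·ẍ + m·l·cosθ·θ̈ − m·l·sinθ·θ̇² = -17.009705 + 3.433447 − -0.005128 = -13.571130
step 3→4:
  ẍ = (ẋ'−ẋ)/dt = (-1.179102585−-1.433054469)/0.027467 = 9.245709
  θ̈ = (θ̇'−θ̇)/dt = (-0.237658998−0.064690258)/0.027467 = -11.007728
  sinθ=-0.169642, cosθ=0.985506
  F = (M+m)·ẍ + m·l·cosθ·θ̈ − m·l·sinθ·θ̇² = 8.684060 + -2.263016 − -0.000148 = 6.421192
step 4→5:
  ẍ = (ẋ'−ẋ)/dt = (-1.212325299−-1.179102585)/0.027467 = -1.209550
  θ̈ = (θ̇'−θ̇)/dt = (-0.250414963−-0.237658998)/0.027467 = -0.464411
  sinθ=-0.167891, cosθ=0.985806
  F = (M+m)·ẍ + m·l·cosθ·θ̈ − m·l·sinθ·θ̇² = -1.136074 + -0.095505 − -0.001978 = -1.229600
step 5→6:
  ẍ = (ẋ'−ẋ)/dt = (-0.744787592−-1.212325299)/0.027467 = 17.021797
  θ̈ = (θ̇'−θ̇)/dt = (-0.768680808−-0.250414963)/0.027467 = -18.868673
  sinθ=-0.174323, cosθ=0.984689
  F = (M+m)·ẍ + m·l·cosθ·θ̈ − m·l·sinθ·θ̇² = 15.987774 + -3.875887 − -0.002280 = 12.114168
step 6→7:
  ẍ = (ẋ'−ẋ)/dt = (-0.696166416−-0.744787592)/0.027467 = 1.770167
  θ̈ = (θ̇'−θ̇)/dt = (-0.867371905−-0.768680808)/0.027467 = -3.593079
  sinθ=-0.181091, cosθ=0.983466
  F = (M+m)·ẍ + m·l·cosθ·θ̈ − m·l·sinθ·θ̇² = 1.662635 + -0.737152 − -0.022321 = 0.947804

F_0 = 12.988643 N
F_1 = 10.031249 N
F_2 = -13.571130 N
F_3 = 6.421192 N
F_4 = -1.229600 N
F_5 = 12.114168 N
F_6 = 0.947804 N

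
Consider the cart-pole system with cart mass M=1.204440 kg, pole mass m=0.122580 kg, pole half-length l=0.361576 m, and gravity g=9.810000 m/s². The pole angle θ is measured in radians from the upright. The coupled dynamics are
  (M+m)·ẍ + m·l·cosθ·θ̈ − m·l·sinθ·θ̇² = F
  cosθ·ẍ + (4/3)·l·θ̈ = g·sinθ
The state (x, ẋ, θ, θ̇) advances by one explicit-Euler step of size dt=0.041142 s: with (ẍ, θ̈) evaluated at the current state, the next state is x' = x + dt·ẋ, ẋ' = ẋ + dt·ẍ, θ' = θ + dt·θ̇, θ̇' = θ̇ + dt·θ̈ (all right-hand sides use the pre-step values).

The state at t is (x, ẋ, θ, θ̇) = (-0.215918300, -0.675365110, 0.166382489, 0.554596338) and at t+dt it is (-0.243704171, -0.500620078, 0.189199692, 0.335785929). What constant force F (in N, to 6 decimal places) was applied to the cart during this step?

F = 5.401611 N

ẍ = (ẋ'−ẋ)/dt = (-0.500620078−-0.675365110)/0.041142 = 4.247364
θ̈ = (θ̇'−θ̇)/dt = (0.335785929−0.554596338)/0.041142 = -5.318419
sinθ=0.165616, cosθ=0.986190
F = (M+m)·ẍ + m·l·cosθ·θ̈ − m·l·sinθ·θ̇² = 5.636336 + -0.232468 − 0.002258 = 5.401611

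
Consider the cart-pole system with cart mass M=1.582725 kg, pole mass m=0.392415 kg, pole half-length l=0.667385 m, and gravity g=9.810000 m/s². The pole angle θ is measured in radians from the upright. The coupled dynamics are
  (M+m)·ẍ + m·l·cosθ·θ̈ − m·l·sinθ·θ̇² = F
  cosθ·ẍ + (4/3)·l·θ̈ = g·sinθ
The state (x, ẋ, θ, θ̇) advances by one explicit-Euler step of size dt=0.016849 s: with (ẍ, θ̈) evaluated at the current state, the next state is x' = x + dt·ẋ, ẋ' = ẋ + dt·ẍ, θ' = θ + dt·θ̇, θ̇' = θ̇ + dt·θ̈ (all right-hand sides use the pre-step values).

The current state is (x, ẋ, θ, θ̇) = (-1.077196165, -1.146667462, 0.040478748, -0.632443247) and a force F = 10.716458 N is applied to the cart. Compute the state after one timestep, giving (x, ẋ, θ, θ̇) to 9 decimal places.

sinθ=0.040467695, cosθ=0.999180847
temp = (F + m·l·θ̇²·sinθ)/(M+m) = (10.716458 + 0.004239100)/1.975140 = 5.427816307
θ̈ = (g·sinθ − cosθ·temp)/(l·(4/3 − m·cos²θ/(M+m))) = -6.635753056
ẍ = temp − m·l·θ̈·cosθ/(M+m) = 6.306957183
Euler: x'=-1.077196165+0.016849·-1.146667462=-1.096516365, ẋ'=-1.146667462+0.016849·6.306957183=-1.040401540
       θ'=0.040478748+0.016849·-0.632443247=0.029822712, θ̇'=-0.632443247+0.016849·-6.635753056=-0.744249050

(-1.096516365, -1.040401540, 0.029822712, -0.744249050)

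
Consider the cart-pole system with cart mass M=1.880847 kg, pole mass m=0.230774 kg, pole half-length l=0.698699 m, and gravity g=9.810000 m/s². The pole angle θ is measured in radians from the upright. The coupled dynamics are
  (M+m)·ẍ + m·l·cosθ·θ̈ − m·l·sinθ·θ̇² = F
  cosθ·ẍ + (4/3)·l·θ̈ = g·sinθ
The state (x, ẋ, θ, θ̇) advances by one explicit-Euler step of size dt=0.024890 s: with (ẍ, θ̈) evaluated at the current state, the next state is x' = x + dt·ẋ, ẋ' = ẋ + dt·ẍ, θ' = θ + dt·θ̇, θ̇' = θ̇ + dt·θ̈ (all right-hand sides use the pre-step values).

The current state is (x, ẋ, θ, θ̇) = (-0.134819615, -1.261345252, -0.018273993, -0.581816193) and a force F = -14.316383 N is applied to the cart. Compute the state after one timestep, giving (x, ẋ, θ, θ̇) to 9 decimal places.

(-0.166214498, -1.444770302, -0.032755398, -0.389745614)

sinθ=-0.018272976, cosθ=0.999833035
temp = (F + m·l·θ̇²·sinθ)/(M+m) = (-14.316383 + -0.000997374)/2.111621 = -6.780279403
θ̈ = (g·sinθ − cosθ·temp)/(l·(4/3 − m·cos²θ/(M+m))) = 7.716776977
ẍ = temp − m·l·θ̈·cosθ/(M+m) = -7.369427471
Euler: x'=-0.134819615+0.024890·-1.261345252=-0.166214498, ẋ'=-1.261345252+0.024890·-7.369427471=-1.444770302
       θ'=-0.018273993+0.024890·-0.581816193=-0.032755398, θ̇'=-0.581816193+0.024890·7.716776977=-0.389745614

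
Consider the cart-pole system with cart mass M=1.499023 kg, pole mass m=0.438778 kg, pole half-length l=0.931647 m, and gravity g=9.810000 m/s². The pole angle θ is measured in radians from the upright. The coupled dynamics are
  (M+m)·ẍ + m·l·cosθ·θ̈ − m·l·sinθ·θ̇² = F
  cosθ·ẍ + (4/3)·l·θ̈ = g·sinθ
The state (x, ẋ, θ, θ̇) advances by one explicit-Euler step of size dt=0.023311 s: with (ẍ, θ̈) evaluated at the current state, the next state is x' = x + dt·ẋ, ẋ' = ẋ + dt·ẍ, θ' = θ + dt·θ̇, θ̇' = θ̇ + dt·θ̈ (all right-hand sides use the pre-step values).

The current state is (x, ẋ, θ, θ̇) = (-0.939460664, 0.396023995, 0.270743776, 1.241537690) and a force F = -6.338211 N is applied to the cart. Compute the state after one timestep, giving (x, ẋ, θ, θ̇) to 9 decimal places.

(-0.930228949, 0.296030329, 0.299685261, 1.368338466)

sinθ=0.267448193, cosθ=0.963572241
temp = (F + m·l·θ̇²·sinθ)/(M+m) = (-6.338211 + 0.168521656)/1.937801 = -3.183861162
θ̈ = (g·sinθ − cosθ·temp)/(l·(4/3 − m·cos²θ/(M+m))) = 5.439525367
ẍ = temp − m·l·θ̈·cosθ/(M+m) = -4.289548523
Euler: x'=-0.939460664+0.023311·0.396023995=-0.930228949, ẋ'=0.396023995+0.023311·-4.289548523=0.296030329
       θ'=0.270743776+0.023311·1.241537690=0.299685261, θ̇'=1.241537690+0.023311·5.439525367=1.368338466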